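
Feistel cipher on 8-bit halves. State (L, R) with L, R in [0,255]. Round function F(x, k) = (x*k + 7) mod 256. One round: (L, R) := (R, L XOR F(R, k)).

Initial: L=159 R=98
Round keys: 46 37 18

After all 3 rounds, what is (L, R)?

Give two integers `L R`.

Round 1 (k=46): L=98 R=60
Round 2 (k=37): L=60 R=209
Round 3 (k=18): L=209 R=133

Answer: 209 133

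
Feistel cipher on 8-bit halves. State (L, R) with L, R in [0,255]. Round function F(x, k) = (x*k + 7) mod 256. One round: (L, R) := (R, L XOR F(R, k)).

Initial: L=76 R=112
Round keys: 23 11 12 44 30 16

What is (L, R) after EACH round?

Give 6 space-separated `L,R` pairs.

Round 1 (k=23): L=112 R=91
Round 2 (k=11): L=91 R=128
Round 3 (k=12): L=128 R=92
Round 4 (k=44): L=92 R=87
Round 5 (k=30): L=87 R=101
Round 6 (k=16): L=101 R=0

Answer: 112,91 91,128 128,92 92,87 87,101 101,0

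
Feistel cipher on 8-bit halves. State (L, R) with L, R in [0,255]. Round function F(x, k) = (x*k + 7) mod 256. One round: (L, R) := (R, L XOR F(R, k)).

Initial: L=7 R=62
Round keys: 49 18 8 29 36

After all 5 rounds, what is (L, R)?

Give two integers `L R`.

Answer: 21 182

Derivation:
Round 1 (k=49): L=62 R=226
Round 2 (k=18): L=226 R=213
Round 3 (k=8): L=213 R=77
Round 4 (k=29): L=77 R=21
Round 5 (k=36): L=21 R=182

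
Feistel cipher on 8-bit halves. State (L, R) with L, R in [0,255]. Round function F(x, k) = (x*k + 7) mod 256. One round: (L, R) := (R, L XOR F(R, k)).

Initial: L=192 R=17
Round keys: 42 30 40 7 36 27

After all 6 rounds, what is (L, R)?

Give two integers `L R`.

Answer: 205 51

Derivation:
Round 1 (k=42): L=17 R=17
Round 2 (k=30): L=17 R=20
Round 3 (k=40): L=20 R=54
Round 4 (k=7): L=54 R=149
Round 5 (k=36): L=149 R=205
Round 6 (k=27): L=205 R=51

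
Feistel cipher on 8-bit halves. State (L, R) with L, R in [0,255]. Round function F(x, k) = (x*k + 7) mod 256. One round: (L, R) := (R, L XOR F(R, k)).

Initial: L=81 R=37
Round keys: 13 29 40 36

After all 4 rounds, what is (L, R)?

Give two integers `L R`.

Round 1 (k=13): L=37 R=185
Round 2 (k=29): L=185 R=217
Round 3 (k=40): L=217 R=86
Round 4 (k=36): L=86 R=198

Answer: 86 198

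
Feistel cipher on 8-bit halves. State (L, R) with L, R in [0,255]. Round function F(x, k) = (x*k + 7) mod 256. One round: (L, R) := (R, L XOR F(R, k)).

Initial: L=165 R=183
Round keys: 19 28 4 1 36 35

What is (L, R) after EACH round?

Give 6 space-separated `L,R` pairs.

Answer: 183,57 57,244 244,238 238,1 1,197 197,247

Derivation:
Round 1 (k=19): L=183 R=57
Round 2 (k=28): L=57 R=244
Round 3 (k=4): L=244 R=238
Round 4 (k=1): L=238 R=1
Round 5 (k=36): L=1 R=197
Round 6 (k=35): L=197 R=247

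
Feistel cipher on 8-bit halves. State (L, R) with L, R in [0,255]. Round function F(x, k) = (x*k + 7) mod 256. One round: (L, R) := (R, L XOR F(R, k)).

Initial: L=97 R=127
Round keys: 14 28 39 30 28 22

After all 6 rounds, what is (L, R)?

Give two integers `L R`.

Answer: 212 30

Derivation:
Round 1 (k=14): L=127 R=152
Round 2 (k=28): L=152 R=216
Round 3 (k=39): L=216 R=119
Round 4 (k=30): L=119 R=33
Round 5 (k=28): L=33 R=212
Round 6 (k=22): L=212 R=30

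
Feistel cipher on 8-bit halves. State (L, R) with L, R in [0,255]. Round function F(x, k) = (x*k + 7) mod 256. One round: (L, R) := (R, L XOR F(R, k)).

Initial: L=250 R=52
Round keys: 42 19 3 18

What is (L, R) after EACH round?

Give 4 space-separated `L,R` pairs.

Round 1 (k=42): L=52 R=117
Round 2 (k=19): L=117 R=130
Round 3 (k=3): L=130 R=248
Round 4 (k=18): L=248 R=245

Answer: 52,117 117,130 130,248 248,245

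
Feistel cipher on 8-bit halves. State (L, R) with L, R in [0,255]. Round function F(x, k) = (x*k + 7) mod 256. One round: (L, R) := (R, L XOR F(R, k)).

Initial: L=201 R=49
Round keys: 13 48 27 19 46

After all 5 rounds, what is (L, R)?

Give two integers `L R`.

Answer: 245 41

Derivation:
Round 1 (k=13): L=49 R=77
Round 2 (k=48): L=77 R=70
Round 3 (k=27): L=70 R=36
Round 4 (k=19): L=36 R=245
Round 5 (k=46): L=245 R=41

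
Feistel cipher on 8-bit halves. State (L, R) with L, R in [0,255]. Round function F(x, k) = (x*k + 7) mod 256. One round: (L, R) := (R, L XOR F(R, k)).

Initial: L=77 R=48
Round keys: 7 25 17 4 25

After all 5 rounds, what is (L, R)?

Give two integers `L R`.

Round 1 (k=7): L=48 R=26
Round 2 (k=25): L=26 R=161
Round 3 (k=17): L=161 R=162
Round 4 (k=4): L=162 R=46
Round 5 (k=25): L=46 R=39

Answer: 46 39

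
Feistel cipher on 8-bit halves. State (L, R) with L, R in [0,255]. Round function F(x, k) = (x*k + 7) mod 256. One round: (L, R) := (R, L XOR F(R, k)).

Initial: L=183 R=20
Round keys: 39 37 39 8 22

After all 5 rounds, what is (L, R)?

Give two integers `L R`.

Round 1 (k=39): L=20 R=164
Round 2 (k=37): L=164 R=175
Round 3 (k=39): L=175 R=20
Round 4 (k=8): L=20 R=8
Round 5 (k=22): L=8 R=163

Answer: 8 163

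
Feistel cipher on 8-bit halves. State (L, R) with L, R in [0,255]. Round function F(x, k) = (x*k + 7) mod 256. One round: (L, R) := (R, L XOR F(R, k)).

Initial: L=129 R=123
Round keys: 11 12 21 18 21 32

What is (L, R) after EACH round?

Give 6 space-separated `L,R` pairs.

Answer: 123,209 209,168 168,30 30,139 139,112 112,140

Derivation:
Round 1 (k=11): L=123 R=209
Round 2 (k=12): L=209 R=168
Round 3 (k=21): L=168 R=30
Round 4 (k=18): L=30 R=139
Round 5 (k=21): L=139 R=112
Round 6 (k=32): L=112 R=140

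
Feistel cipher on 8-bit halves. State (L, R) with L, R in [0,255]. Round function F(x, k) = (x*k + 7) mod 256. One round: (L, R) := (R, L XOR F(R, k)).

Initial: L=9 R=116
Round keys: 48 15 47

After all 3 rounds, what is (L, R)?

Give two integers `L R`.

Answer: 109 196

Derivation:
Round 1 (k=48): L=116 R=206
Round 2 (k=15): L=206 R=109
Round 3 (k=47): L=109 R=196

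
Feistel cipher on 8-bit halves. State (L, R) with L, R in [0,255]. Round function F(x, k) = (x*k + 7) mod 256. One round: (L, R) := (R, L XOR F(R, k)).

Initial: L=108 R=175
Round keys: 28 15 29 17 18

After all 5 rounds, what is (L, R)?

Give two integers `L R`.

Round 1 (k=28): L=175 R=71
Round 2 (k=15): L=71 R=159
Round 3 (k=29): L=159 R=77
Round 4 (k=17): L=77 R=187
Round 5 (k=18): L=187 R=96

Answer: 187 96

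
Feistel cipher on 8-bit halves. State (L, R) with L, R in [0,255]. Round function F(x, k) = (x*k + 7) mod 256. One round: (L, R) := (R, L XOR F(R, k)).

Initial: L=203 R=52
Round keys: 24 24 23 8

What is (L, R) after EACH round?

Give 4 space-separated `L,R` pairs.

Answer: 52,44 44,19 19,144 144,148

Derivation:
Round 1 (k=24): L=52 R=44
Round 2 (k=24): L=44 R=19
Round 3 (k=23): L=19 R=144
Round 4 (k=8): L=144 R=148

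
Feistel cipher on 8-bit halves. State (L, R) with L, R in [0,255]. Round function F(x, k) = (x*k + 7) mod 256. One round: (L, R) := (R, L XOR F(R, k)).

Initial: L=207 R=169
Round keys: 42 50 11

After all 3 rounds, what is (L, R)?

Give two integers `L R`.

Answer: 106 155

Derivation:
Round 1 (k=42): L=169 R=14
Round 2 (k=50): L=14 R=106
Round 3 (k=11): L=106 R=155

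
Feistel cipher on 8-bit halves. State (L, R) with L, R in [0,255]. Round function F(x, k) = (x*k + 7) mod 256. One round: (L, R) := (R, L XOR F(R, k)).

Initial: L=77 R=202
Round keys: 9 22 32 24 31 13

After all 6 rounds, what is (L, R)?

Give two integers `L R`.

Round 1 (k=9): L=202 R=108
Round 2 (k=22): L=108 R=133
Round 3 (k=32): L=133 R=203
Round 4 (k=24): L=203 R=138
Round 5 (k=31): L=138 R=118
Round 6 (k=13): L=118 R=143

Answer: 118 143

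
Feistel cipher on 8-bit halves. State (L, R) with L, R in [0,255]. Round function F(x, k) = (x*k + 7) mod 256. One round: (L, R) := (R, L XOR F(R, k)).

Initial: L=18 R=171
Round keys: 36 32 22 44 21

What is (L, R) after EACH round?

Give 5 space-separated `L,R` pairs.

Round 1 (k=36): L=171 R=1
Round 2 (k=32): L=1 R=140
Round 3 (k=22): L=140 R=14
Round 4 (k=44): L=14 R=227
Round 5 (k=21): L=227 R=168

Answer: 171,1 1,140 140,14 14,227 227,168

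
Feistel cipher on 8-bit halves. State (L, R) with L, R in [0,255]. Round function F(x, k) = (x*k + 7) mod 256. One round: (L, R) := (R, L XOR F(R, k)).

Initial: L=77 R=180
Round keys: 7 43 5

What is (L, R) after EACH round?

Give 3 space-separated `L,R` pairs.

Answer: 180,190 190,69 69,222

Derivation:
Round 1 (k=7): L=180 R=190
Round 2 (k=43): L=190 R=69
Round 3 (k=5): L=69 R=222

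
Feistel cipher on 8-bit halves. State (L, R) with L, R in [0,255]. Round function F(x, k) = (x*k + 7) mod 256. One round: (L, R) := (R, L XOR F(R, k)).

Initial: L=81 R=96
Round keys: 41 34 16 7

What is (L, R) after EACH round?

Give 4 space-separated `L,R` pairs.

Answer: 96,54 54,83 83,1 1,93

Derivation:
Round 1 (k=41): L=96 R=54
Round 2 (k=34): L=54 R=83
Round 3 (k=16): L=83 R=1
Round 4 (k=7): L=1 R=93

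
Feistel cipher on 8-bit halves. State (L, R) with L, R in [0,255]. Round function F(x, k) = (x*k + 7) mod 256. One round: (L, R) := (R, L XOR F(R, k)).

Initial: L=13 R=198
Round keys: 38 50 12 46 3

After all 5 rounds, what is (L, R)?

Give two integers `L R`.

Answer: 24 170

Derivation:
Round 1 (k=38): L=198 R=102
Round 2 (k=50): L=102 R=53
Round 3 (k=12): L=53 R=229
Round 4 (k=46): L=229 R=24
Round 5 (k=3): L=24 R=170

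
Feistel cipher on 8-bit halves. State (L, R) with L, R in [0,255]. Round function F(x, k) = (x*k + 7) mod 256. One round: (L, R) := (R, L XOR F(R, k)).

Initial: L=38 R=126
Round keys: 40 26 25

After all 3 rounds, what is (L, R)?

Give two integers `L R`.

Round 1 (k=40): L=126 R=145
Round 2 (k=26): L=145 R=191
Round 3 (k=25): L=191 R=63

Answer: 191 63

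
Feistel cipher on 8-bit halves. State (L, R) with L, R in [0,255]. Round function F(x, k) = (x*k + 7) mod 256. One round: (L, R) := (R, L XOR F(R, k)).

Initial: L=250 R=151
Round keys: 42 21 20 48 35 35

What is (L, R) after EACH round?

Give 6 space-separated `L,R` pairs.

Round 1 (k=42): L=151 R=55
Round 2 (k=21): L=55 R=29
Round 3 (k=20): L=29 R=124
Round 4 (k=48): L=124 R=90
Round 5 (k=35): L=90 R=41
Round 6 (k=35): L=41 R=248

Answer: 151,55 55,29 29,124 124,90 90,41 41,248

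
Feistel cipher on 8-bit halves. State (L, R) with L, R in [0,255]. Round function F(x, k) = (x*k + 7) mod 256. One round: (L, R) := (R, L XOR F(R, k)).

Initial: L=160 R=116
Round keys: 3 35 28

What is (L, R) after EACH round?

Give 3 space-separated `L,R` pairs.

Round 1 (k=3): L=116 R=195
Round 2 (k=35): L=195 R=196
Round 3 (k=28): L=196 R=180

Answer: 116,195 195,196 196,180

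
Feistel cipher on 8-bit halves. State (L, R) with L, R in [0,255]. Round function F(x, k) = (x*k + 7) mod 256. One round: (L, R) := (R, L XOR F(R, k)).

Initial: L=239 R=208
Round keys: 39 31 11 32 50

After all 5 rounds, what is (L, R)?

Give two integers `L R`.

Round 1 (k=39): L=208 R=88
Round 2 (k=31): L=88 R=127
Round 3 (k=11): L=127 R=36
Round 4 (k=32): L=36 R=248
Round 5 (k=50): L=248 R=83

Answer: 248 83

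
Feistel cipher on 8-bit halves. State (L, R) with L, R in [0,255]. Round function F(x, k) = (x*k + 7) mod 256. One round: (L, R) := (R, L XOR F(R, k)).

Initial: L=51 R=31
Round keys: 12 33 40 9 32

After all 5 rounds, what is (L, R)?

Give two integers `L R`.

Answer: 30 8

Derivation:
Round 1 (k=12): L=31 R=72
Round 2 (k=33): L=72 R=80
Round 3 (k=40): L=80 R=207
Round 4 (k=9): L=207 R=30
Round 5 (k=32): L=30 R=8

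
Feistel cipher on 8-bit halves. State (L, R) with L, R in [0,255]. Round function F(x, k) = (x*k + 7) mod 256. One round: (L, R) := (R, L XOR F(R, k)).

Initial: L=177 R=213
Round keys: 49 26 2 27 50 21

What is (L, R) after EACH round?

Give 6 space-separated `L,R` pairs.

Round 1 (k=49): L=213 R=125
Round 2 (k=26): L=125 R=108
Round 3 (k=2): L=108 R=162
Round 4 (k=27): L=162 R=113
Round 5 (k=50): L=113 R=187
Round 6 (k=21): L=187 R=47

Answer: 213,125 125,108 108,162 162,113 113,187 187,47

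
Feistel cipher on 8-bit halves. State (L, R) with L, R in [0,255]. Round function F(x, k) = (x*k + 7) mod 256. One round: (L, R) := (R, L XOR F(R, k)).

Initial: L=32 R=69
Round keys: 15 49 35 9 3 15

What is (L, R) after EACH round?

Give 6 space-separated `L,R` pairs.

Answer: 69,50 50,220 220,41 41,164 164,218 218,105

Derivation:
Round 1 (k=15): L=69 R=50
Round 2 (k=49): L=50 R=220
Round 3 (k=35): L=220 R=41
Round 4 (k=9): L=41 R=164
Round 5 (k=3): L=164 R=218
Round 6 (k=15): L=218 R=105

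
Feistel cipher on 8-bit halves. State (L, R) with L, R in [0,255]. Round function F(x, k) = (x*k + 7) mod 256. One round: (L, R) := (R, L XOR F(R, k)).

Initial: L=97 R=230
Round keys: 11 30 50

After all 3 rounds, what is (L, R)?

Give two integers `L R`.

Round 1 (k=11): L=230 R=136
Round 2 (k=30): L=136 R=17
Round 3 (k=50): L=17 R=209

Answer: 17 209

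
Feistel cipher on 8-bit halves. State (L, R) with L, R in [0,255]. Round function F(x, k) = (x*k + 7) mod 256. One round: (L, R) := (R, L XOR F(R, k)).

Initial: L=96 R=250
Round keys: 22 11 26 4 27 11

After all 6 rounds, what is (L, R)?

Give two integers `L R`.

Round 1 (k=22): L=250 R=227
Round 2 (k=11): L=227 R=50
Round 3 (k=26): L=50 R=248
Round 4 (k=4): L=248 R=213
Round 5 (k=27): L=213 R=134
Round 6 (k=11): L=134 R=28

Answer: 134 28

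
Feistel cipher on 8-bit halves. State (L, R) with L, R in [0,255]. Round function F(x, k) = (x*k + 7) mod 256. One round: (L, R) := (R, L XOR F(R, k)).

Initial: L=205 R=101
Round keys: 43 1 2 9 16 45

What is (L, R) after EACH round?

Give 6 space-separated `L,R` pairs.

Round 1 (k=43): L=101 R=51
Round 2 (k=1): L=51 R=95
Round 3 (k=2): L=95 R=246
Round 4 (k=9): L=246 R=242
Round 5 (k=16): L=242 R=209
Round 6 (k=45): L=209 R=54

Answer: 101,51 51,95 95,246 246,242 242,209 209,54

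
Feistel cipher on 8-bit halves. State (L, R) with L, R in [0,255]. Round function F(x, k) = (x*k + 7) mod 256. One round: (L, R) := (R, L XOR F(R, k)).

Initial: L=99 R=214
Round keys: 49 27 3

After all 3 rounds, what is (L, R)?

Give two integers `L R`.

Round 1 (k=49): L=214 R=158
Round 2 (k=27): L=158 R=103
Round 3 (k=3): L=103 R=162

Answer: 103 162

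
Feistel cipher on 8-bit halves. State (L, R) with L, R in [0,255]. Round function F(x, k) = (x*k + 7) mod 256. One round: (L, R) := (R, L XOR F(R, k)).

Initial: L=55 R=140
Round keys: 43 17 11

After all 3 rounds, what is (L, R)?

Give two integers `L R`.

Round 1 (k=43): L=140 R=188
Round 2 (k=17): L=188 R=15
Round 3 (k=11): L=15 R=16

Answer: 15 16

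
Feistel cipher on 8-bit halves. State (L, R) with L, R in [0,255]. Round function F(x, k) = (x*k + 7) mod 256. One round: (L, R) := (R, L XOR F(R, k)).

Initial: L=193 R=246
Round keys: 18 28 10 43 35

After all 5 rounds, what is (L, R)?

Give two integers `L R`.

Round 1 (k=18): L=246 R=146
Round 2 (k=28): L=146 R=9
Round 3 (k=10): L=9 R=243
Round 4 (k=43): L=243 R=209
Round 5 (k=35): L=209 R=105

Answer: 209 105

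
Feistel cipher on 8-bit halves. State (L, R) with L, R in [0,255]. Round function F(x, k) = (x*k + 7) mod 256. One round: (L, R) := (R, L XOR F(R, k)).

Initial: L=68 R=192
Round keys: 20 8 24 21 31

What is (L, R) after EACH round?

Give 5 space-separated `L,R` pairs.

Answer: 192,67 67,223 223,172 172,252 252,39

Derivation:
Round 1 (k=20): L=192 R=67
Round 2 (k=8): L=67 R=223
Round 3 (k=24): L=223 R=172
Round 4 (k=21): L=172 R=252
Round 5 (k=31): L=252 R=39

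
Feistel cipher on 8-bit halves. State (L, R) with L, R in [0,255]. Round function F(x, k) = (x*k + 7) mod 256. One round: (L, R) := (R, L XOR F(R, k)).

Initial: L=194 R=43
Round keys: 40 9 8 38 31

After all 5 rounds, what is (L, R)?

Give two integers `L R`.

Round 1 (k=40): L=43 R=125
Round 2 (k=9): L=125 R=71
Round 3 (k=8): L=71 R=66
Round 4 (k=38): L=66 R=148
Round 5 (k=31): L=148 R=177

Answer: 148 177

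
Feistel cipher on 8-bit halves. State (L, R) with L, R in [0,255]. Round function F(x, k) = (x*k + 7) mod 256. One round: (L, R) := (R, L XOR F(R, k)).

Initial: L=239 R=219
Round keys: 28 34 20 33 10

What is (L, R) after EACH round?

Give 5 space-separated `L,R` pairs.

Answer: 219,20 20,116 116,3 3,30 30,48

Derivation:
Round 1 (k=28): L=219 R=20
Round 2 (k=34): L=20 R=116
Round 3 (k=20): L=116 R=3
Round 4 (k=33): L=3 R=30
Round 5 (k=10): L=30 R=48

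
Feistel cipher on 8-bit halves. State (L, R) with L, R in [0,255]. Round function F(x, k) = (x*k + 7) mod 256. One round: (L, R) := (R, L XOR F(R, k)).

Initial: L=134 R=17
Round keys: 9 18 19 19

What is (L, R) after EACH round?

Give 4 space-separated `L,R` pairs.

Answer: 17,38 38,162 162,43 43,154

Derivation:
Round 1 (k=9): L=17 R=38
Round 2 (k=18): L=38 R=162
Round 3 (k=19): L=162 R=43
Round 4 (k=19): L=43 R=154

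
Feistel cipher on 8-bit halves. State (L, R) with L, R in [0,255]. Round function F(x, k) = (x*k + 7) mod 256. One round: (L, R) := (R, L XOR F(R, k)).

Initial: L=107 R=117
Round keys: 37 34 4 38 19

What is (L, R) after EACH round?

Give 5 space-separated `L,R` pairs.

Answer: 117,155 155,232 232,60 60,7 7,176

Derivation:
Round 1 (k=37): L=117 R=155
Round 2 (k=34): L=155 R=232
Round 3 (k=4): L=232 R=60
Round 4 (k=38): L=60 R=7
Round 5 (k=19): L=7 R=176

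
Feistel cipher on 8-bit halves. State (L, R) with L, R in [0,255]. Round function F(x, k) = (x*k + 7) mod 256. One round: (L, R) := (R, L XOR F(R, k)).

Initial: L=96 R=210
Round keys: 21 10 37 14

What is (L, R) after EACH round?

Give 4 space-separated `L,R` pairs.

Round 1 (k=21): L=210 R=33
Round 2 (k=10): L=33 R=131
Round 3 (k=37): L=131 R=215
Round 4 (k=14): L=215 R=74

Answer: 210,33 33,131 131,215 215,74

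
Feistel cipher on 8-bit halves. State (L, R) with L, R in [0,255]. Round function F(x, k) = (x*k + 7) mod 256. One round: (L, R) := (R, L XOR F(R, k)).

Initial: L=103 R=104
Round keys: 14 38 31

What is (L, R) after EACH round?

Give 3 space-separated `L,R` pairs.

Answer: 104,208 208,143 143,136

Derivation:
Round 1 (k=14): L=104 R=208
Round 2 (k=38): L=208 R=143
Round 3 (k=31): L=143 R=136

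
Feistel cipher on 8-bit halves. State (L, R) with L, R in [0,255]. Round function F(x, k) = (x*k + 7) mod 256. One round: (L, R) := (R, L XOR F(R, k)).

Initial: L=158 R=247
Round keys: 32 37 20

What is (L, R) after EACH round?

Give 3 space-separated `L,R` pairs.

Round 1 (k=32): L=247 R=121
Round 2 (k=37): L=121 R=115
Round 3 (k=20): L=115 R=122

Answer: 247,121 121,115 115,122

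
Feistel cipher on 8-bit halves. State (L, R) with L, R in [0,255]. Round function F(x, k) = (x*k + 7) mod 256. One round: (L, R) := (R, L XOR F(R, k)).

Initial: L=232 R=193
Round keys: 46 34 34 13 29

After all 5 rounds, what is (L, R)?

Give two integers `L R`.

Round 1 (k=46): L=193 R=93
Round 2 (k=34): L=93 R=160
Round 3 (k=34): L=160 R=26
Round 4 (k=13): L=26 R=249
Round 5 (k=29): L=249 R=38

Answer: 249 38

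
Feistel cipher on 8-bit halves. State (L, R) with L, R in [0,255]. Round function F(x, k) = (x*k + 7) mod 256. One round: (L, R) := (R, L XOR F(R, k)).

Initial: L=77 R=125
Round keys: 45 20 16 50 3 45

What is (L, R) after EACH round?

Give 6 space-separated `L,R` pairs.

Answer: 125,77 77,118 118,42 42,77 77,196 196,54

Derivation:
Round 1 (k=45): L=125 R=77
Round 2 (k=20): L=77 R=118
Round 3 (k=16): L=118 R=42
Round 4 (k=50): L=42 R=77
Round 5 (k=3): L=77 R=196
Round 6 (k=45): L=196 R=54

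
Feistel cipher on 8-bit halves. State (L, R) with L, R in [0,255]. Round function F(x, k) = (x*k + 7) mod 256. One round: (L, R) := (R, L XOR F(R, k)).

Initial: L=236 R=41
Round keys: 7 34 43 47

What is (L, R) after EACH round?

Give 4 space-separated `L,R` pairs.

Answer: 41,202 202,242 242,103 103,2

Derivation:
Round 1 (k=7): L=41 R=202
Round 2 (k=34): L=202 R=242
Round 3 (k=43): L=242 R=103
Round 4 (k=47): L=103 R=2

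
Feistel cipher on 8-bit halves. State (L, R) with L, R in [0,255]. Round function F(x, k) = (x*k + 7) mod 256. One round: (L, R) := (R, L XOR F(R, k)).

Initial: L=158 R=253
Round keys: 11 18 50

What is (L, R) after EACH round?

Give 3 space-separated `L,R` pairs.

Round 1 (k=11): L=253 R=120
Round 2 (k=18): L=120 R=138
Round 3 (k=50): L=138 R=131

Answer: 253,120 120,138 138,131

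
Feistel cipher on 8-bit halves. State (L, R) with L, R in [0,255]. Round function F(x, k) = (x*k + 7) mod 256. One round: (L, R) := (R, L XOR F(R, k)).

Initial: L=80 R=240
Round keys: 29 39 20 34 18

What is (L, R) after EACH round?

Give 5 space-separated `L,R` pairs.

Round 1 (k=29): L=240 R=103
Round 2 (k=39): L=103 R=72
Round 3 (k=20): L=72 R=192
Round 4 (k=34): L=192 R=207
Round 5 (k=18): L=207 R=85

Answer: 240,103 103,72 72,192 192,207 207,85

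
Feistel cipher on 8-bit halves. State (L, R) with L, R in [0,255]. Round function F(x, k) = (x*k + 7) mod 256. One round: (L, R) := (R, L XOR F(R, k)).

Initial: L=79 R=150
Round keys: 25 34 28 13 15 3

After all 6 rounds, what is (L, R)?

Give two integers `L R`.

Answer: 143 141

Derivation:
Round 1 (k=25): L=150 R=226
Round 2 (k=34): L=226 R=157
Round 3 (k=28): L=157 R=209
Round 4 (k=13): L=209 R=57
Round 5 (k=15): L=57 R=143
Round 6 (k=3): L=143 R=141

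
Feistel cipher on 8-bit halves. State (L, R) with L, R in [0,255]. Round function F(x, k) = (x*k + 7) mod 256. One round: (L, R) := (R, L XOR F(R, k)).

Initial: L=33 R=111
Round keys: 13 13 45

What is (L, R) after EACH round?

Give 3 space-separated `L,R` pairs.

Round 1 (k=13): L=111 R=139
Round 2 (k=13): L=139 R=121
Round 3 (k=45): L=121 R=199

Answer: 111,139 139,121 121,199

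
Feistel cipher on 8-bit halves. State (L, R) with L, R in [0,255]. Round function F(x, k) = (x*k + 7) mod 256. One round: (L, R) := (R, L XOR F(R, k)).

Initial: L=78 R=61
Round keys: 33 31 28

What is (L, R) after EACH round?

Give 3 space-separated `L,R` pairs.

Answer: 61,170 170,160 160,45

Derivation:
Round 1 (k=33): L=61 R=170
Round 2 (k=31): L=170 R=160
Round 3 (k=28): L=160 R=45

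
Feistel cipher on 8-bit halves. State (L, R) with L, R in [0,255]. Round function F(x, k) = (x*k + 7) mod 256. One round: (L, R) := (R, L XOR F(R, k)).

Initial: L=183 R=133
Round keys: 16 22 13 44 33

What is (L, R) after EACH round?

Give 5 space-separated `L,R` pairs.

Answer: 133,224 224,194 194,1 1,241 241,25

Derivation:
Round 1 (k=16): L=133 R=224
Round 2 (k=22): L=224 R=194
Round 3 (k=13): L=194 R=1
Round 4 (k=44): L=1 R=241
Round 5 (k=33): L=241 R=25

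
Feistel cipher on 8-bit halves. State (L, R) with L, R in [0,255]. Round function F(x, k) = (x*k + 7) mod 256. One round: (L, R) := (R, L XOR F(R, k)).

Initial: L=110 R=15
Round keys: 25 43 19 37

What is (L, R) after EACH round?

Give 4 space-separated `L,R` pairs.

Answer: 15,16 16,184 184,191 191,26

Derivation:
Round 1 (k=25): L=15 R=16
Round 2 (k=43): L=16 R=184
Round 3 (k=19): L=184 R=191
Round 4 (k=37): L=191 R=26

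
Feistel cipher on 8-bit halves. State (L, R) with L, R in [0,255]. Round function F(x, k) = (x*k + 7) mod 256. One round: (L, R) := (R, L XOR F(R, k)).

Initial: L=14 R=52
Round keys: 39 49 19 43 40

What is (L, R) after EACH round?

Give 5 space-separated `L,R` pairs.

Round 1 (k=39): L=52 R=253
Round 2 (k=49): L=253 R=64
Round 3 (k=19): L=64 R=58
Round 4 (k=43): L=58 R=133
Round 5 (k=40): L=133 R=245

Answer: 52,253 253,64 64,58 58,133 133,245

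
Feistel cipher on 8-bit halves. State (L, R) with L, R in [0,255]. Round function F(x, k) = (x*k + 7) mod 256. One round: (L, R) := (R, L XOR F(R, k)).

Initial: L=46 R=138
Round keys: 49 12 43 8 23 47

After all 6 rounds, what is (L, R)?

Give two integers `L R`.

Answer: 100 125

Derivation:
Round 1 (k=49): L=138 R=95
Round 2 (k=12): L=95 R=241
Round 3 (k=43): L=241 R=221
Round 4 (k=8): L=221 R=30
Round 5 (k=23): L=30 R=100
Round 6 (k=47): L=100 R=125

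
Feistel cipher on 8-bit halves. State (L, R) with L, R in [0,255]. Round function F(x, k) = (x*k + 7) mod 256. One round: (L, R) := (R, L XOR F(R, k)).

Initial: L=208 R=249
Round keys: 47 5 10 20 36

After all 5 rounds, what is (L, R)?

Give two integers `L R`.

Round 1 (k=47): L=249 R=110
Round 2 (k=5): L=110 R=212
Round 3 (k=10): L=212 R=33
Round 4 (k=20): L=33 R=79
Round 5 (k=36): L=79 R=2

Answer: 79 2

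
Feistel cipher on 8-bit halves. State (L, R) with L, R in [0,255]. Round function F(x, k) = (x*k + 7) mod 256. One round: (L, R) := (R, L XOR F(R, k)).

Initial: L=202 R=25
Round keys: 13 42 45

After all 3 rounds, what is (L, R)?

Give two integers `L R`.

Round 1 (k=13): L=25 R=134
Round 2 (k=42): L=134 R=26
Round 3 (k=45): L=26 R=31

Answer: 26 31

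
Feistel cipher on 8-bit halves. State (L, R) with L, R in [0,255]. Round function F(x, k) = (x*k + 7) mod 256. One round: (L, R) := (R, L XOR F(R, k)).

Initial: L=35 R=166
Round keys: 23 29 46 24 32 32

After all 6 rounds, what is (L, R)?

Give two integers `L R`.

Round 1 (k=23): L=166 R=210
Round 2 (k=29): L=210 R=119
Round 3 (k=46): L=119 R=187
Round 4 (k=24): L=187 R=248
Round 5 (k=32): L=248 R=188
Round 6 (k=32): L=188 R=127

Answer: 188 127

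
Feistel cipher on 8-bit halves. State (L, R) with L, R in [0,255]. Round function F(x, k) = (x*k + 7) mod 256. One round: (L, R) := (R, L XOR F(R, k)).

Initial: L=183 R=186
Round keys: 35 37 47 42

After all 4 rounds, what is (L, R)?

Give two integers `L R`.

Answer: 174 56

Derivation:
Round 1 (k=35): L=186 R=194
Round 2 (k=37): L=194 R=171
Round 3 (k=47): L=171 R=174
Round 4 (k=42): L=174 R=56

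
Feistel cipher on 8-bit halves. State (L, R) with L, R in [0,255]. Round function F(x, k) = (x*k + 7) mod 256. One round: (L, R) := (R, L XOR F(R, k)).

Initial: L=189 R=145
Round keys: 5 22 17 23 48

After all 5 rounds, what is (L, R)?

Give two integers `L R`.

Round 1 (k=5): L=145 R=97
Round 2 (k=22): L=97 R=204
Round 3 (k=17): L=204 R=242
Round 4 (k=23): L=242 R=9
Round 5 (k=48): L=9 R=69

Answer: 9 69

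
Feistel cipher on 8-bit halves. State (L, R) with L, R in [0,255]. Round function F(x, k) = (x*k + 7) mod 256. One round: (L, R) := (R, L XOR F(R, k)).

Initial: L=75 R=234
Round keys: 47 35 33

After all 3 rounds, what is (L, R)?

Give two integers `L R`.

Answer: 3 220

Derivation:
Round 1 (k=47): L=234 R=182
Round 2 (k=35): L=182 R=3
Round 3 (k=33): L=3 R=220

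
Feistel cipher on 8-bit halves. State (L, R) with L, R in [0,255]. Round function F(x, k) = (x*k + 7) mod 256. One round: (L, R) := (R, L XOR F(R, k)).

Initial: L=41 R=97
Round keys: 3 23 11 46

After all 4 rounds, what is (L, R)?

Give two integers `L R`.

Answer: 245 32

Derivation:
Round 1 (k=3): L=97 R=3
Round 2 (k=23): L=3 R=45
Round 3 (k=11): L=45 R=245
Round 4 (k=46): L=245 R=32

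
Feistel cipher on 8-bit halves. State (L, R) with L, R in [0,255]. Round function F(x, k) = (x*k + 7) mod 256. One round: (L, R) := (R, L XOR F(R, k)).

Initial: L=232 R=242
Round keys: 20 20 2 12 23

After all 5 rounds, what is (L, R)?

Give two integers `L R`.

Round 1 (k=20): L=242 R=7
Round 2 (k=20): L=7 R=97
Round 3 (k=2): L=97 R=206
Round 4 (k=12): L=206 R=206
Round 5 (k=23): L=206 R=71

Answer: 206 71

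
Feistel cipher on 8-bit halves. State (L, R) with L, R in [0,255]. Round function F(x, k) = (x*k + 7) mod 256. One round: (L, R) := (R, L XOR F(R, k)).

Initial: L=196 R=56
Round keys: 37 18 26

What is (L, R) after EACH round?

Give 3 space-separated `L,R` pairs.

Round 1 (k=37): L=56 R=219
Round 2 (k=18): L=219 R=85
Round 3 (k=26): L=85 R=114

Answer: 56,219 219,85 85,114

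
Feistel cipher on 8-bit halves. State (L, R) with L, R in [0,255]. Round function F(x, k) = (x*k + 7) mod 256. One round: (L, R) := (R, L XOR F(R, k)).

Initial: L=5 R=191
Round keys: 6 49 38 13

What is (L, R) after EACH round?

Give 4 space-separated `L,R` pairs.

Round 1 (k=6): L=191 R=132
Round 2 (k=49): L=132 R=244
Round 3 (k=38): L=244 R=187
Round 4 (k=13): L=187 R=114

Answer: 191,132 132,244 244,187 187,114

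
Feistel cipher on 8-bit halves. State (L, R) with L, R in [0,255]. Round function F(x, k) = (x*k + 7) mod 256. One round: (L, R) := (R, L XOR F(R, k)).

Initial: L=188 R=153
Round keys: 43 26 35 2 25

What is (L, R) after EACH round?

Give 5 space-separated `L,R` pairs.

Answer: 153,6 6,58 58,243 243,215 215,245

Derivation:
Round 1 (k=43): L=153 R=6
Round 2 (k=26): L=6 R=58
Round 3 (k=35): L=58 R=243
Round 4 (k=2): L=243 R=215
Round 5 (k=25): L=215 R=245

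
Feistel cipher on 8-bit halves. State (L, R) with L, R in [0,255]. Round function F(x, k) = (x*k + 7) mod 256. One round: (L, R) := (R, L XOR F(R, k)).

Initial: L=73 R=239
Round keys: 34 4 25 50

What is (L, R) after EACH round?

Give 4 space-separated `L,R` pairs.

Answer: 239,140 140,216 216,147 147,101

Derivation:
Round 1 (k=34): L=239 R=140
Round 2 (k=4): L=140 R=216
Round 3 (k=25): L=216 R=147
Round 4 (k=50): L=147 R=101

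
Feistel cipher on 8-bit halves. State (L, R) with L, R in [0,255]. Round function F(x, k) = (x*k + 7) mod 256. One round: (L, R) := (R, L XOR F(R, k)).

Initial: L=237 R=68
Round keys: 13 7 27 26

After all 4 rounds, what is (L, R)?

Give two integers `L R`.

Round 1 (k=13): L=68 R=150
Round 2 (k=7): L=150 R=101
Round 3 (k=27): L=101 R=56
Round 4 (k=26): L=56 R=210

Answer: 56 210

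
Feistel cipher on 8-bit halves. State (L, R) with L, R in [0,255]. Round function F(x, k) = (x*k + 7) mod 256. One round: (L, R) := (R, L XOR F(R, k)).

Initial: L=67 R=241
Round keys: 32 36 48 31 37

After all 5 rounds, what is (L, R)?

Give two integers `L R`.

Round 1 (k=32): L=241 R=100
Round 2 (k=36): L=100 R=230
Round 3 (k=48): L=230 R=67
Round 4 (k=31): L=67 R=194
Round 5 (k=37): L=194 R=82

Answer: 194 82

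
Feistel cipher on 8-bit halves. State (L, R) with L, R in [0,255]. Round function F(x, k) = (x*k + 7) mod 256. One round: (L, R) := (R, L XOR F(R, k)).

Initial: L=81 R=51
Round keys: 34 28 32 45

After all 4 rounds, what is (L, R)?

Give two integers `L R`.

Round 1 (k=34): L=51 R=156
Round 2 (k=28): L=156 R=36
Round 3 (k=32): L=36 R=27
Round 4 (k=45): L=27 R=226

Answer: 27 226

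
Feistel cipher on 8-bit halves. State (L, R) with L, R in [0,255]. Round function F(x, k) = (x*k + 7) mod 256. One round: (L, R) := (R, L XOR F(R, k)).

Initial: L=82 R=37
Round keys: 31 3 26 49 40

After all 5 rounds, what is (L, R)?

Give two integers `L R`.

Answer: 240 12

Derivation:
Round 1 (k=31): L=37 R=208
Round 2 (k=3): L=208 R=82
Round 3 (k=26): L=82 R=139
Round 4 (k=49): L=139 R=240
Round 5 (k=40): L=240 R=12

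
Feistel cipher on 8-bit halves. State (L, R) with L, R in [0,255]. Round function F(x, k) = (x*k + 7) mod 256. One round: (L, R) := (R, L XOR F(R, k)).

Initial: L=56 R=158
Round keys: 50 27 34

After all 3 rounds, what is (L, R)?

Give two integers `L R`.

Answer: 190 152

Derivation:
Round 1 (k=50): L=158 R=219
Round 2 (k=27): L=219 R=190
Round 3 (k=34): L=190 R=152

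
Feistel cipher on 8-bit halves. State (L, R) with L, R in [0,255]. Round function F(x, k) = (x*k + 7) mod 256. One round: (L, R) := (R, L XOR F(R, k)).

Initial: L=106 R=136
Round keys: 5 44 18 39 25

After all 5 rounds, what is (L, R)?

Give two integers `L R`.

Round 1 (k=5): L=136 R=197
Round 2 (k=44): L=197 R=107
Round 3 (k=18): L=107 R=72
Round 4 (k=39): L=72 R=148
Round 5 (k=25): L=148 R=51

Answer: 148 51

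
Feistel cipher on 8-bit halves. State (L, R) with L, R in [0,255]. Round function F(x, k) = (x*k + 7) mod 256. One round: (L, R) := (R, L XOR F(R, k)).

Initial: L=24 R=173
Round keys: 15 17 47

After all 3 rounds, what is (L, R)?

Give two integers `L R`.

Answer: 244 225

Derivation:
Round 1 (k=15): L=173 R=50
Round 2 (k=17): L=50 R=244
Round 3 (k=47): L=244 R=225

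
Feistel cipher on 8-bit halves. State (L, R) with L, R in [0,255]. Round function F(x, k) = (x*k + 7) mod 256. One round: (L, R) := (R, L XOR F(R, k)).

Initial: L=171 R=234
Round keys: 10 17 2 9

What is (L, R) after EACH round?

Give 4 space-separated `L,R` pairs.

Round 1 (k=10): L=234 R=128
Round 2 (k=17): L=128 R=109
Round 3 (k=2): L=109 R=97
Round 4 (k=9): L=97 R=29

Answer: 234,128 128,109 109,97 97,29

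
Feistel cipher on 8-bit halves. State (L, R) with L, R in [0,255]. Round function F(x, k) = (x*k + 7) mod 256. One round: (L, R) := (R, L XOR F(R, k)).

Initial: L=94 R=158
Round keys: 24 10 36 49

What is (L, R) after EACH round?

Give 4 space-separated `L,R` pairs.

Answer: 158,137 137,255 255,106 106,174

Derivation:
Round 1 (k=24): L=158 R=137
Round 2 (k=10): L=137 R=255
Round 3 (k=36): L=255 R=106
Round 4 (k=49): L=106 R=174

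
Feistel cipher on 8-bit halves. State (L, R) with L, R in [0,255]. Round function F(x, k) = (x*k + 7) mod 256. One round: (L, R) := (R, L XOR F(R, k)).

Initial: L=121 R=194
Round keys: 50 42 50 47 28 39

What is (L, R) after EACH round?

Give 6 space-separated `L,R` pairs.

Round 1 (k=50): L=194 R=146
Round 2 (k=42): L=146 R=57
Round 3 (k=50): L=57 R=187
Round 4 (k=47): L=187 R=101
Round 5 (k=28): L=101 R=168
Round 6 (k=39): L=168 R=250

Answer: 194,146 146,57 57,187 187,101 101,168 168,250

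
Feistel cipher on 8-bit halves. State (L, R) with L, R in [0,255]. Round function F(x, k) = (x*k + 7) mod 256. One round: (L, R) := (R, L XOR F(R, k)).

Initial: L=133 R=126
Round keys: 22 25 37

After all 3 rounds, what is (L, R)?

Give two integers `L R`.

Round 1 (k=22): L=126 R=94
Round 2 (k=25): L=94 R=75
Round 3 (k=37): L=75 R=128

Answer: 75 128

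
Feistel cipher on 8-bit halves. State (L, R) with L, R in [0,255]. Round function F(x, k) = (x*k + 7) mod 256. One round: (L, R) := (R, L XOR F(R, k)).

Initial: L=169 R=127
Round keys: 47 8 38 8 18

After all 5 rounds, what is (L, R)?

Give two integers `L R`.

Answer: 71 83

Derivation:
Round 1 (k=47): L=127 R=241
Round 2 (k=8): L=241 R=240
Round 3 (k=38): L=240 R=86
Round 4 (k=8): L=86 R=71
Round 5 (k=18): L=71 R=83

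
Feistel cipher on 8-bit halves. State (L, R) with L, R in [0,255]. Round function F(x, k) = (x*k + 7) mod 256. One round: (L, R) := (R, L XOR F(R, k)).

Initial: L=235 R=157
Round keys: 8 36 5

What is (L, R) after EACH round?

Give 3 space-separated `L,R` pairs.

Answer: 157,4 4,10 10,61

Derivation:
Round 1 (k=8): L=157 R=4
Round 2 (k=36): L=4 R=10
Round 3 (k=5): L=10 R=61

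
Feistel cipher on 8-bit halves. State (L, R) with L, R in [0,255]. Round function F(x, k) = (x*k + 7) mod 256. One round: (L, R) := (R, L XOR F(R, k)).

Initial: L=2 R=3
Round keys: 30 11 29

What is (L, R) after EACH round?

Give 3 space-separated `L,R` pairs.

Round 1 (k=30): L=3 R=99
Round 2 (k=11): L=99 R=75
Round 3 (k=29): L=75 R=229

Answer: 3,99 99,75 75,229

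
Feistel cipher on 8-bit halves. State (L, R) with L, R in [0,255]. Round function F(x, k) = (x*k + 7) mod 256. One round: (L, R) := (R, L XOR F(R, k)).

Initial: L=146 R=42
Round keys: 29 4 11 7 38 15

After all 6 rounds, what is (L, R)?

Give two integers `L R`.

Answer: 112 64

Derivation:
Round 1 (k=29): L=42 R=91
Round 2 (k=4): L=91 R=89
Round 3 (k=11): L=89 R=129
Round 4 (k=7): L=129 R=215
Round 5 (k=38): L=215 R=112
Round 6 (k=15): L=112 R=64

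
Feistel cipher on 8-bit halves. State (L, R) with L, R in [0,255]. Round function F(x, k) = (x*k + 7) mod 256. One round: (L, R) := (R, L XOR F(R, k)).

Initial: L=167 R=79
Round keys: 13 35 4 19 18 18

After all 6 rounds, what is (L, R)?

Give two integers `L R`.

Round 1 (k=13): L=79 R=173
Round 2 (k=35): L=173 R=225
Round 3 (k=4): L=225 R=38
Round 4 (k=19): L=38 R=56
Round 5 (k=18): L=56 R=209
Round 6 (k=18): L=209 R=129

Answer: 209 129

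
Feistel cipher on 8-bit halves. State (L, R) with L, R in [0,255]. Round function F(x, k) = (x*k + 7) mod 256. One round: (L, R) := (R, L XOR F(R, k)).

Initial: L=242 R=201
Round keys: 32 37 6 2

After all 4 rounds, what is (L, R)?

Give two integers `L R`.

Round 1 (k=32): L=201 R=213
Round 2 (k=37): L=213 R=25
Round 3 (k=6): L=25 R=72
Round 4 (k=2): L=72 R=142

Answer: 72 142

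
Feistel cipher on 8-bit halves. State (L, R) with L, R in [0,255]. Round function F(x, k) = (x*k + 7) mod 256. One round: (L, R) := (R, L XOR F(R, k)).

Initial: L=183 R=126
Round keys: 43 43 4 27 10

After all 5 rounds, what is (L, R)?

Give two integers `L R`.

Round 1 (k=43): L=126 R=134
Round 2 (k=43): L=134 R=247
Round 3 (k=4): L=247 R=101
Round 4 (k=27): L=101 R=89
Round 5 (k=10): L=89 R=228

Answer: 89 228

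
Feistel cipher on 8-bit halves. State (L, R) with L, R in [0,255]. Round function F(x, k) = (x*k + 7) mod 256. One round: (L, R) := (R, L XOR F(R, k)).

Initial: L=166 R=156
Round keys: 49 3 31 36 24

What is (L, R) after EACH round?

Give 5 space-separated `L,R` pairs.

Answer: 156,69 69,74 74,184 184,173 173,135

Derivation:
Round 1 (k=49): L=156 R=69
Round 2 (k=3): L=69 R=74
Round 3 (k=31): L=74 R=184
Round 4 (k=36): L=184 R=173
Round 5 (k=24): L=173 R=135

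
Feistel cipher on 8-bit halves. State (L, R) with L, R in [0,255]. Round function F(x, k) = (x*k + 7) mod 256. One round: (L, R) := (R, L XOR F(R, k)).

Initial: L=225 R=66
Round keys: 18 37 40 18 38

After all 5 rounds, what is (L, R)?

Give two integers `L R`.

Answer: 186 214

Derivation:
Round 1 (k=18): L=66 R=74
Round 2 (k=37): L=74 R=251
Round 3 (k=40): L=251 R=117
Round 4 (k=18): L=117 R=186
Round 5 (k=38): L=186 R=214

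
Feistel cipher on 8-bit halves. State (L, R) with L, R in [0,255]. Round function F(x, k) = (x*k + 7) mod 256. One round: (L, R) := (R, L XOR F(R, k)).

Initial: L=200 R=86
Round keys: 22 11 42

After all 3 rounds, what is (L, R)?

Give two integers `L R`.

Round 1 (k=22): L=86 R=163
Round 2 (k=11): L=163 R=94
Round 3 (k=42): L=94 R=208

Answer: 94 208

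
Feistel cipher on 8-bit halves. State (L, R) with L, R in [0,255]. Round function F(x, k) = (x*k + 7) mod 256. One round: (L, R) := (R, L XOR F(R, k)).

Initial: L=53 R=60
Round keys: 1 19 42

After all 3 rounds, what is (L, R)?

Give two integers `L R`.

Answer: 245 79

Derivation:
Round 1 (k=1): L=60 R=118
Round 2 (k=19): L=118 R=245
Round 3 (k=42): L=245 R=79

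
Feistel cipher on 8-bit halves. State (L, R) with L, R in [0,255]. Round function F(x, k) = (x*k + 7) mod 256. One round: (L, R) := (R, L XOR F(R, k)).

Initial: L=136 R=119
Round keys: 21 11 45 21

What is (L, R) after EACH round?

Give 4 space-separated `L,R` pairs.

Answer: 119,66 66,170 170,171 171,164

Derivation:
Round 1 (k=21): L=119 R=66
Round 2 (k=11): L=66 R=170
Round 3 (k=45): L=170 R=171
Round 4 (k=21): L=171 R=164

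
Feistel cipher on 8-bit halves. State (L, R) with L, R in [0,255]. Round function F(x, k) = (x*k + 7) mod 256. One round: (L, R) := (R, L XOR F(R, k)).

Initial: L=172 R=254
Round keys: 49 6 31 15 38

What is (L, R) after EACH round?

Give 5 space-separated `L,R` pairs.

Round 1 (k=49): L=254 R=9
Round 2 (k=6): L=9 R=195
Round 3 (k=31): L=195 R=173
Round 4 (k=15): L=173 R=233
Round 5 (k=38): L=233 R=48

Answer: 254,9 9,195 195,173 173,233 233,48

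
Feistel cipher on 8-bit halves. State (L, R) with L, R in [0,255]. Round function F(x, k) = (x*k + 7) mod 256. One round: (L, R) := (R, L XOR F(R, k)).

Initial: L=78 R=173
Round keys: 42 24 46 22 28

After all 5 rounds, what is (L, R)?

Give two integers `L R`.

Round 1 (k=42): L=173 R=39
Round 2 (k=24): L=39 R=2
Round 3 (k=46): L=2 R=68
Round 4 (k=22): L=68 R=221
Round 5 (k=28): L=221 R=119

Answer: 221 119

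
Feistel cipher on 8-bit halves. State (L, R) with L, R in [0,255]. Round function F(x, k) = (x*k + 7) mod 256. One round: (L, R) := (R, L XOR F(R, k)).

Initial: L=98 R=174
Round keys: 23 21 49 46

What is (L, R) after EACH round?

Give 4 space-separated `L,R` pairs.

Round 1 (k=23): L=174 R=203
Round 2 (k=21): L=203 R=0
Round 3 (k=49): L=0 R=204
Round 4 (k=46): L=204 R=175

Answer: 174,203 203,0 0,204 204,175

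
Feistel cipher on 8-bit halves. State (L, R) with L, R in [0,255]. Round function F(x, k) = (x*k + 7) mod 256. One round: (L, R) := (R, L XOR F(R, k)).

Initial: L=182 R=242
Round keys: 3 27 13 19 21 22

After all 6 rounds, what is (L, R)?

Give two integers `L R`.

Answer: 48 160

Derivation:
Round 1 (k=3): L=242 R=107
Round 2 (k=27): L=107 R=162
Round 3 (k=13): L=162 R=42
Round 4 (k=19): L=42 R=135
Round 5 (k=21): L=135 R=48
Round 6 (k=22): L=48 R=160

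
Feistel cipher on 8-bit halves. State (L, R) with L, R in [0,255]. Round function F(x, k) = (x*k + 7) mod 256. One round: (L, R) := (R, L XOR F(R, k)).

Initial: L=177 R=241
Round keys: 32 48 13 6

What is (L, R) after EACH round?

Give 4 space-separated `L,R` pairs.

Answer: 241,150 150,214 214,115 115,111

Derivation:
Round 1 (k=32): L=241 R=150
Round 2 (k=48): L=150 R=214
Round 3 (k=13): L=214 R=115
Round 4 (k=6): L=115 R=111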